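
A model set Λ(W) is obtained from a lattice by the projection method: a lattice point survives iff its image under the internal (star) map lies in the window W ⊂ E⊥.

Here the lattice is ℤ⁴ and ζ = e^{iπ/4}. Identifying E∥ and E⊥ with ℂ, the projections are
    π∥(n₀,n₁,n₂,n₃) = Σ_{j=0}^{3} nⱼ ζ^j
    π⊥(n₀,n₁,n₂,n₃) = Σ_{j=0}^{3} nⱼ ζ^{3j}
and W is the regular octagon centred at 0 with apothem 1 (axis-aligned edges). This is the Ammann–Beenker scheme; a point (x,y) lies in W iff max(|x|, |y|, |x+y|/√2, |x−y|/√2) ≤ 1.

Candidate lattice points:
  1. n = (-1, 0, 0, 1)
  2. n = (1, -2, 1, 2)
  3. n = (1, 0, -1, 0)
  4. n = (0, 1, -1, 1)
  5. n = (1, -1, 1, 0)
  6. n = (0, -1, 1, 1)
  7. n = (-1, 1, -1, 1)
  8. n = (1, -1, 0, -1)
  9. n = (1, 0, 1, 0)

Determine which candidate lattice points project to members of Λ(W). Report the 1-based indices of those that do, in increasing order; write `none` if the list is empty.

π⊥(n) = n₀ + n₁ζ³ + n₂ζ⁶ + n₃ζ⁹ where ζ = e^{iπ/4}.
candidate 1: n = (-1, 0, 0, 1) → π⊥ ≈ (-0.2929, +0.7071); max(|x|,|y|,|x±y|/√2) = 0.7071 ≤ 1 ⇒ ∈ W
candidate 2: n = (1, -2, 1, 2) → π⊥ ≈ (+3.8284, -1.0000); max(|x|,|y|,|x±y|/√2) = 3.8284 > 1 ⇒ ∉ W
candidate 3: n = (1, 0, -1, 0) → π⊥ ≈ (+1.0000, +1.0000); max(|x|,|y|,|x±y|/√2) = 1.4142 > 1 ⇒ ∉ W
candidate 4: n = (0, 1, -1, 1) → π⊥ ≈ (+0.0000, +2.4142); max(|x|,|y|,|x±y|/√2) = 2.4142 > 1 ⇒ ∉ W
candidate 5: n = (1, -1, 1, 0) → π⊥ ≈ (+1.7071, -1.7071); max(|x|,|y|,|x±y|/√2) = 2.4142 > 1 ⇒ ∉ W
candidate 6: n = (0, -1, 1, 1) → π⊥ ≈ (+1.4142, -1.0000); max(|x|,|y|,|x±y|/√2) = 1.7071 > 1 ⇒ ∉ W
candidate 7: n = (-1, 1, -1, 1) → π⊥ ≈ (-1.0000, +2.4142); max(|x|,|y|,|x±y|/√2) = 2.4142 > 1 ⇒ ∉ W
candidate 8: n = (1, -1, 0, -1) → π⊥ ≈ (+1.0000, -1.4142); max(|x|,|y|,|x±y|/√2) = 1.7071 > 1 ⇒ ∉ W
candidate 9: n = (1, 0, 1, 0) → π⊥ ≈ (+1.0000, -1.0000); max(|x|,|y|,|x±y|/√2) = 1.4142 > 1 ⇒ ∉ W

1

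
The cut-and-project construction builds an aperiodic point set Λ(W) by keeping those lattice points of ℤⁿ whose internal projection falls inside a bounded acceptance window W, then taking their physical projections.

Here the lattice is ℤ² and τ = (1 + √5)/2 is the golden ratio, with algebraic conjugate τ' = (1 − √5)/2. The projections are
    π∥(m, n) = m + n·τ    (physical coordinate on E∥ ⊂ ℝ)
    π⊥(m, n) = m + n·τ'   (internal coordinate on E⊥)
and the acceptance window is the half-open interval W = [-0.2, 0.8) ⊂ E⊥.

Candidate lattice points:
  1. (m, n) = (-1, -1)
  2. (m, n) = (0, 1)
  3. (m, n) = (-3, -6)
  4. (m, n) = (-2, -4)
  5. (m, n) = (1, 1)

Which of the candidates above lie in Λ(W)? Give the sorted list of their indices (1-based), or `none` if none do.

3, 4, 5

Compute τ' = (1−√5)/2 = -0.6180, so π⊥(m,n) = m -0.6180·n.
[1] lift (-1,-1): star map gives -0.3820; window check -0.2 ≤ -0.3820 < 0.8 is false → out
[2] lift (0,1): star map gives -0.6180; window check -0.2 ≤ -0.6180 < 0.8 is false → out
[3] lift (-3,-6): star map gives 0.7082; window check -0.2 ≤ 0.7082 < 0.8 is true → IN Λ
[4] lift (-2,-4): star map gives 0.4721; window check -0.2 ≤ 0.4721 < 0.8 is true → IN Λ
[5] lift (1,1): star map gives 0.3820; window check -0.2 ≤ 0.3820 < 0.8 is true → IN Λ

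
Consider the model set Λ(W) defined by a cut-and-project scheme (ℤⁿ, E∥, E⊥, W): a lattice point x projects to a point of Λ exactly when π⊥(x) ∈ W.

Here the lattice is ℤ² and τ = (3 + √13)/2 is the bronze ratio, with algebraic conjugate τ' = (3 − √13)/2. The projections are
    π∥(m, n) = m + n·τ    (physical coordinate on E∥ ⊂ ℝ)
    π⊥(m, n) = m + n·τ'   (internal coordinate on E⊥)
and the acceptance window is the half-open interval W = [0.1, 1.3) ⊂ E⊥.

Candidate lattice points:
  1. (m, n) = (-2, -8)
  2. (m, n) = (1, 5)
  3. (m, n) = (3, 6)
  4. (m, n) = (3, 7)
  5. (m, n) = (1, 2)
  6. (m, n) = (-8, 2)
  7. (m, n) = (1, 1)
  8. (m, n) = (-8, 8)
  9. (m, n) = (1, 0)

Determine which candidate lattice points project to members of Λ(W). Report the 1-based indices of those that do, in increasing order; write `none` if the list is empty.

τ' = (3−√13)/2 ≈ -0.30278.
candidate 1: (m,n)=(-2,-8) → π∥ = -2-8·τ ≈ -28.42221, π⊥ = -2-8·τ' ≈ 0.42221 ∈ [0.1, 1.3) ⇒ IN Λ
candidate 2: (m,n)=(1,5) → π∥ = 1+5·τ ≈ 17.51388, π⊥ = 1+5·τ' ≈ -0.51388 ∉ [0.1, 1.3) ⇒ out
candidate 3: (m,n)=(3,6) → π∥ = 3+6·τ ≈ 22.81665, π⊥ = 3+6·τ' ≈ 1.18335 ∈ [0.1, 1.3) ⇒ IN Λ
candidate 4: (m,n)=(3,7) → π∥ = 3+7·τ ≈ 26.11943, π⊥ = 3+7·τ' ≈ 0.88057 ∈ [0.1, 1.3) ⇒ IN Λ
candidate 5: (m,n)=(1,2) → π∥ = 1+2·τ ≈ 7.60555, π⊥ = 1+2·τ' ≈ 0.39445 ∈ [0.1, 1.3) ⇒ IN Λ
candidate 6: (m,n)=(-8,2) → π∥ = -8+2·τ ≈ -1.39445, π⊥ = -8+2·τ' ≈ -8.60555 ∉ [0.1, 1.3) ⇒ out
candidate 7: (m,n)=(1,1) → π∥ = 1+1·τ ≈ 4.30278, π⊥ = 1+1·τ' ≈ 0.69722 ∈ [0.1, 1.3) ⇒ IN Λ
candidate 8: (m,n)=(-8,8) → π∥ = -8+8·τ ≈ 18.42221, π⊥ = -8+8·τ' ≈ -10.42221 ∉ [0.1, 1.3) ⇒ out
candidate 9: (m,n)=(1,0) → π∥ = 1+0·τ ≈ 1.00000, π⊥ = 1+0·τ' ≈ 1.00000 ∈ [0.1, 1.3) ⇒ IN Λ

1, 3, 4, 5, 7, 9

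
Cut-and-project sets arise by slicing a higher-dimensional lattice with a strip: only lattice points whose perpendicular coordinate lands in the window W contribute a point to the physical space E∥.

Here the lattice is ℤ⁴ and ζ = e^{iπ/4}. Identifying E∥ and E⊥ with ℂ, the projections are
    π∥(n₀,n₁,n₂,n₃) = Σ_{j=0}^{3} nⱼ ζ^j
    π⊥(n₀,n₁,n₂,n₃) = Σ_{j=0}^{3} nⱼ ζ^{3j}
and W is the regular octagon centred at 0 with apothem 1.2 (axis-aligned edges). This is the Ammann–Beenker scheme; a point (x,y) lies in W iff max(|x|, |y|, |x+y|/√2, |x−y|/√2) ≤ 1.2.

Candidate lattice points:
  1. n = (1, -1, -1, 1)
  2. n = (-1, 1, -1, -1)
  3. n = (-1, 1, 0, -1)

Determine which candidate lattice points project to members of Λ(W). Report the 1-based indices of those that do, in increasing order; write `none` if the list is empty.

π⊥(n) = n₀ + n₁ζ³ + n₂ζ⁶ + n₃ζ⁹ where ζ = e^{iπ/4}.
candidate 1: n = (1, -1, -1, 1) → π⊥ ≈ (+2.41421, +1.00000); max(|x|,|y|,|x±y|/√2) = 2.41421 > 1.2 ⇒ ∉ W
candidate 2: n = (-1, 1, -1, -1) → π⊥ ≈ (-2.41421, +1.00000); max(|x|,|y|,|x±y|/√2) = 2.41421 > 1.2 ⇒ ∉ W
candidate 3: n = (-1, 1, 0, -1) → π⊥ ≈ (-2.41421, +0.00000); max(|x|,|y|,|x±y|/√2) = 2.41421 > 1.2 ⇒ ∉ W

none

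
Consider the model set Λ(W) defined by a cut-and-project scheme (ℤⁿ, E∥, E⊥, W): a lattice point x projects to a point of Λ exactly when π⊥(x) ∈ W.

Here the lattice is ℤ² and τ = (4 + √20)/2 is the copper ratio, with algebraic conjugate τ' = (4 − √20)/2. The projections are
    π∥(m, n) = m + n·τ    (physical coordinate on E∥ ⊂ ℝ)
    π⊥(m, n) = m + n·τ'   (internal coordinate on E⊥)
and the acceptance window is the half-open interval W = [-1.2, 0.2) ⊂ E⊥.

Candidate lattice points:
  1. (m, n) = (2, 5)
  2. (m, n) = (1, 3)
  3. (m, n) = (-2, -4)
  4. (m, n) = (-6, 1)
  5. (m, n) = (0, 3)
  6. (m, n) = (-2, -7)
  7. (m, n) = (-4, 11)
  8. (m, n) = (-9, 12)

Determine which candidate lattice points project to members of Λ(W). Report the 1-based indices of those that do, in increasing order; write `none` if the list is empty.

3, 5, 6

Numerically τ ≈ 4.2361 and τ' = −1/τ ≈ -0.2361.
[1] lift (2,5): star map gives 0.8197; window check -1.2 ≤ 0.8197 < 0.2 is false → out
[2] lift (1,3): star map gives 0.2918; window check -1.2 ≤ 0.2918 < 0.2 is false → out
[3] lift (-2,-4): star map gives -1.0557; window check -1.2 ≤ -1.0557 < 0.2 is true → IN Λ
[4] lift (-6,1): star map gives -6.2361; window check -1.2 ≤ -6.2361 < 0.2 is false → out
[5] lift (0,3): star map gives -0.7082; window check -1.2 ≤ -0.7082 < 0.2 is true → IN Λ
[6] lift (-2,-7): star map gives -0.3475; window check -1.2 ≤ -0.3475 < 0.2 is true → IN Λ
[7] lift (-4,11): star map gives -6.5967; window check -1.2 ≤ -6.5967 < 0.2 is false → out
[8] lift (-9,12): star map gives -11.8328; window check -1.2 ≤ -11.8328 < 0.2 is false → out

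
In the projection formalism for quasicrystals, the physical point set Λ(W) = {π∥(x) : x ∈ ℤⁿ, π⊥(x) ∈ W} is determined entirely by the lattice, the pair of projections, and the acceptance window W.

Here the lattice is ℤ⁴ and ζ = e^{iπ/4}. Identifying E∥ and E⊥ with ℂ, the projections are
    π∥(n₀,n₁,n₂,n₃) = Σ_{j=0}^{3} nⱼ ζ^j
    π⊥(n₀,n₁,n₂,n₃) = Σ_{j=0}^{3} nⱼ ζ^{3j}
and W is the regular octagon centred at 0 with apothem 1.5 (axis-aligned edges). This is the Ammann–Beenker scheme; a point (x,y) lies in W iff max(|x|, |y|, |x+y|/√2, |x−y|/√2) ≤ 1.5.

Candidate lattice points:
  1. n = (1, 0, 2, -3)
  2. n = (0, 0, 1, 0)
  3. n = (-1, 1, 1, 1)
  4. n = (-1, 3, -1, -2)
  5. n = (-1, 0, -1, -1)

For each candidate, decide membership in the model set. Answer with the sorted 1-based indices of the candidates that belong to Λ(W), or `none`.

2, 3

Internal map: ζ^{3j} for j=0..3 gives (1,0), (−√2/2,√2/2), (0,−1), (√2/2,√2/2).
candidate 1: n = (1, 0, 2, -3) → π⊥ ≈ (-1.121320, -4.121320); max(|x|,|y|,|x±y|/√2) = 4.121320 > 1.5 ⇒ ∉ W
candidate 2: n = (0, 0, 1, 0) → π⊥ ≈ (+0.000000, -1.000000); max(|x|,|y|,|x±y|/√2) = 1.000000 ≤ 1.5 ⇒ ∈ W
candidate 3: n = (-1, 1, 1, 1) → π⊥ ≈ (-1.000000, +0.414214); max(|x|,|y|,|x±y|/√2) = 1.000000 ≤ 1.5 ⇒ ∈ W
candidate 4: n = (-1, 3, -1, -2) → π⊥ ≈ (-4.535534, +1.707107); max(|x|,|y|,|x±y|/√2) = 4.535534 > 1.5 ⇒ ∉ W
candidate 5: n = (-1, 0, -1, -1) → π⊥ ≈ (-1.707107, +0.292893); max(|x|,|y|,|x±y|/√2) = 1.707107 > 1.5 ⇒ ∉ W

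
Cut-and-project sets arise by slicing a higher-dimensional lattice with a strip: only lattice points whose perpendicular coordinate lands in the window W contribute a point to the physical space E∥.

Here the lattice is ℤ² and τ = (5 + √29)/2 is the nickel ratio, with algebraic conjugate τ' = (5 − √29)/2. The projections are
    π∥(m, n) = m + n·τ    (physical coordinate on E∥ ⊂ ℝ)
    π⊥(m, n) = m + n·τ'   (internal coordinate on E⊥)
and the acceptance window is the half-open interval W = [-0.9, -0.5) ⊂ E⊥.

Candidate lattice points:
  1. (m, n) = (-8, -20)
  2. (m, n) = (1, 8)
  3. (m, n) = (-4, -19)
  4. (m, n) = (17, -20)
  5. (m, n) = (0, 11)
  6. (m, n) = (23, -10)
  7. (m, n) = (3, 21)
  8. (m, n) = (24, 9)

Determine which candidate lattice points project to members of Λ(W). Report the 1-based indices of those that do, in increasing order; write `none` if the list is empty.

Numerically τ ≈ 5.192582 and τ' = −1/τ ≈ -0.192582.
candidate 1: (m,n)=(-8,-20) → π∥ = -8-20·τ ≈ -111.851648, π⊥ = -8-20·τ' ≈ -4.148352 ∉ [-0.9, -0.5) ⇒ out
candidate 2: (m,n)=(1,8) → π∥ = 1+8·τ ≈ 42.540659, π⊥ = 1+8·τ' ≈ -0.540659 ∈ [-0.9, -0.5) ⇒ IN Λ
candidate 3: (m,n)=(-4,-19) → π∥ = -4-19·τ ≈ -102.659066, π⊥ = -4-19·τ' ≈ -0.340934 ∉ [-0.9, -0.5) ⇒ out
candidate 4: (m,n)=(17,-20) → π∥ = 17-20·τ ≈ -86.851648, π⊥ = 17-20·τ' ≈ 20.851648 ∉ [-0.9, -0.5) ⇒ out
candidate 5: (m,n)=(0,11) → π∥ = 0+11·τ ≈ 57.118406, π⊥ = 0+11·τ' ≈ -2.118406 ∉ [-0.9, -0.5) ⇒ out
candidate 6: (m,n)=(23,-10) → π∥ = 23-10·τ ≈ -28.925824, π⊥ = 23-10·τ' ≈ 24.925824 ∉ [-0.9, -0.5) ⇒ out
candidate 7: (m,n)=(3,21) → π∥ = 3+21·τ ≈ 112.044230, π⊥ = 3+21·τ' ≈ -1.044230 ∉ [-0.9, -0.5) ⇒ out
candidate 8: (m,n)=(24,9) → π∥ = 24+9·τ ≈ 70.733242, π⊥ = 24+9·τ' ≈ 22.266758 ∉ [-0.9, -0.5) ⇒ out

2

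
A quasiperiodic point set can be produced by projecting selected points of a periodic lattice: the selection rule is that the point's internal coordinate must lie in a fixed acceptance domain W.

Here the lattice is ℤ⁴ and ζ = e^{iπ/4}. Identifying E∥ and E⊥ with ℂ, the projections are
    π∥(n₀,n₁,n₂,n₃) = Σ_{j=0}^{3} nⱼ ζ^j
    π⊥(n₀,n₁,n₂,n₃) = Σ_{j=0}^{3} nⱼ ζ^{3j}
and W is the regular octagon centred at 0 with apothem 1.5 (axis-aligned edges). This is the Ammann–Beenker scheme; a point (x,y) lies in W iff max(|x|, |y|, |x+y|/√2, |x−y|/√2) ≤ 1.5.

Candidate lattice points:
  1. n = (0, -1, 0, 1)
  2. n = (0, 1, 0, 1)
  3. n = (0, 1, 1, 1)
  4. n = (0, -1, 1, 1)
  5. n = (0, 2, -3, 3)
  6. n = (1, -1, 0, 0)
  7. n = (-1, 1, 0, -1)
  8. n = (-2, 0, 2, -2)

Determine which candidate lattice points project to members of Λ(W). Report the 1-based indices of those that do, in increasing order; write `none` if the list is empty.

With ζ = e^{iπ/4} the internal vectors are ζ^0,ζ^3,ζ^6,ζ^9.
candidate 1: n = (0, -1, 0, 1) → π⊥ ≈ (+1.4142, +0.0000); max(|x|,|y|,|x±y|/√2) = 1.4142 ≤ 1.5 ⇒ ∈ W
candidate 2: n = (0, 1, 0, 1) → π⊥ ≈ (+0.0000, +1.4142); max(|x|,|y|,|x±y|/√2) = 1.4142 ≤ 1.5 ⇒ ∈ W
candidate 3: n = (0, 1, 1, 1) → π⊥ ≈ (+0.0000, +0.4142); max(|x|,|y|,|x±y|/√2) = 0.4142 ≤ 1.5 ⇒ ∈ W
candidate 4: n = (0, -1, 1, 1) → π⊥ ≈ (+1.4142, -1.0000); max(|x|,|y|,|x±y|/√2) = 1.7071 > 1.5 ⇒ ∉ W
candidate 5: n = (0, 2, -3, 3) → π⊥ ≈ (+0.7071, +6.5355); max(|x|,|y|,|x±y|/√2) = 6.5355 > 1.5 ⇒ ∉ W
candidate 6: n = (1, -1, 0, 0) → π⊥ ≈ (+1.7071, -0.7071); max(|x|,|y|,|x±y|/√2) = 1.7071 > 1.5 ⇒ ∉ W
candidate 7: n = (-1, 1, 0, -1) → π⊥ ≈ (-2.4142, +0.0000); max(|x|,|y|,|x±y|/√2) = 2.4142 > 1.5 ⇒ ∉ W
candidate 8: n = (-2, 0, 2, -2) → π⊥ ≈ (-3.4142, -3.4142); max(|x|,|y|,|x±y|/√2) = 4.8284 > 1.5 ⇒ ∉ W

1, 2, 3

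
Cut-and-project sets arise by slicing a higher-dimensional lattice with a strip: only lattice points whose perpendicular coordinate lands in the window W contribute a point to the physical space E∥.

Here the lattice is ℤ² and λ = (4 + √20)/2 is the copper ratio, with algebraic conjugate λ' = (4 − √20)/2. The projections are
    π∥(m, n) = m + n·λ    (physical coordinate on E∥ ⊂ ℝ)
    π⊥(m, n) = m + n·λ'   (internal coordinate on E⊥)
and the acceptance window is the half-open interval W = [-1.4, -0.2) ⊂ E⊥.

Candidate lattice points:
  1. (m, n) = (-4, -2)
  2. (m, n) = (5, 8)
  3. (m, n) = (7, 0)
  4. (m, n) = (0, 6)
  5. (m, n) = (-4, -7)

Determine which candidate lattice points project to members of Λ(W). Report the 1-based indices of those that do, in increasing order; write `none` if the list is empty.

none

Compute λ' = (4−√20)/2 = -0.2361, so π⊥(m,n) = m -0.2361·n.
candidate 1: (m,n)=(-4,-2) → π∥ = -4-2·λ ≈ -12.4721, π⊥ = -4-2·λ' ≈ -3.5279 ∉ [-1.4, -0.2) ⇒ out
candidate 2: (m,n)=(5,8) → π∥ = 5+8·λ ≈ 38.8885, π⊥ = 5+8·λ' ≈ 3.1115 ∉ [-1.4, -0.2) ⇒ out
candidate 3: (m,n)=(7,0) → π∥ = 7+0·λ ≈ 7.0000, π⊥ = 7+0·λ' ≈ 7.0000 ∉ [-1.4, -0.2) ⇒ out
candidate 4: (m,n)=(0,6) → π∥ = 0+6·λ ≈ 25.4164, π⊥ = 0+6·λ' ≈ -1.4164 ∉ [-1.4, -0.2) ⇒ out
candidate 5: (m,n)=(-4,-7) → π∥ = -4-7·λ ≈ -33.6525, π⊥ = -4-7·λ' ≈ -2.3475 ∉ [-1.4, -0.2) ⇒ out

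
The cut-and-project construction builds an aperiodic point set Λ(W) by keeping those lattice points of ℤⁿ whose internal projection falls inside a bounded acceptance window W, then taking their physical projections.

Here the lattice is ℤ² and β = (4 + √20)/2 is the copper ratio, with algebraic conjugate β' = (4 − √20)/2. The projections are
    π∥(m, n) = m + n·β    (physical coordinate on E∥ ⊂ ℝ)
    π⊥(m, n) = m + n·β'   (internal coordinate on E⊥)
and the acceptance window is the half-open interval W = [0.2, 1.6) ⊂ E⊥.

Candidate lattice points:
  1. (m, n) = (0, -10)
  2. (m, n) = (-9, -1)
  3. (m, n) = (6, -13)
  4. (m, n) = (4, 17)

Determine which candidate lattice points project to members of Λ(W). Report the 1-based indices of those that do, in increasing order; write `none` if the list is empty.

β' = (4−√20)/2 ≈ -0.236068.
[1] lift (0,-10): star map gives 2.360680; window check 0.2 ≤ 2.360680 < 1.6 is false → out
[2] lift (-9,-1): star map gives -8.763932; window check 0.2 ≤ -8.763932 < 1.6 is false → out
[3] lift (6,-13): star map gives 9.068884; window check 0.2 ≤ 9.068884 < 1.6 is false → out
[4] lift (4,17): star map gives -0.013156; window check 0.2 ≤ -0.013156 < 1.6 is false → out

none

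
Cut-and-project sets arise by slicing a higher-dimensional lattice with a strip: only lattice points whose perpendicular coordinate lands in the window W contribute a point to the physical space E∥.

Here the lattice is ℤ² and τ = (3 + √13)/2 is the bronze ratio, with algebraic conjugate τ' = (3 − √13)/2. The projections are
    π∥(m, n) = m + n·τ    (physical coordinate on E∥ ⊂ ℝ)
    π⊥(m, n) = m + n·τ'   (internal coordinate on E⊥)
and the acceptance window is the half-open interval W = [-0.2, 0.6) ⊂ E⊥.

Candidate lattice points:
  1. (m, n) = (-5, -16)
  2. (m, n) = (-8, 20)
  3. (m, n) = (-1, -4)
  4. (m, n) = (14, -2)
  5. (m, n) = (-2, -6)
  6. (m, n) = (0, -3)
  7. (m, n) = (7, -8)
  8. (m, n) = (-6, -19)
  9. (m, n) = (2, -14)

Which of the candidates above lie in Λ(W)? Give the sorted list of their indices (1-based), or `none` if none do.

1, 3, 5

Compute τ' = (3−√13)/2 = -0.302776, so π⊥(m,n) = m -0.302776·n.
candidate 1: (m,n)=(-5,-16) → π∥ = -5-16·τ ≈ -57.844410, π⊥ = -5-16·τ' ≈ -0.155590 ∈ [-0.2, 0.6) ⇒ IN Λ
candidate 2: (m,n)=(-8,20) → π∥ = -8+20·τ ≈ 58.055513, π⊥ = -8+20·τ' ≈ -14.055513 ∉ [-0.2, 0.6) ⇒ out
candidate 3: (m,n)=(-1,-4) → π∥ = -1-4·τ ≈ -14.211103, π⊥ = -1-4·τ' ≈ 0.211103 ∈ [-0.2, 0.6) ⇒ IN Λ
candidate 4: (m,n)=(14,-2) → π∥ = 14-2·τ ≈ 7.394449, π⊥ = 14-2·τ' ≈ 14.605551 ∉ [-0.2, 0.6) ⇒ out
candidate 5: (m,n)=(-2,-6) → π∥ = -2-6·τ ≈ -21.816654, π⊥ = -2-6·τ' ≈ -0.183346 ∈ [-0.2, 0.6) ⇒ IN Λ
candidate 6: (m,n)=(0,-3) → π∥ = 0-3·τ ≈ -9.908327, π⊥ = 0-3·τ' ≈ 0.908327 ∉ [-0.2, 0.6) ⇒ out
candidate 7: (m,n)=(7,-8) → π∥ = 7-8·τ ≈ -19.422205, π⊥ = 7-8·τ' ≈ 9.422205 ∉ [-0.2, 0.6) ⇒ out
candidate 8: (m,n)=(-6,-19) → π∥ = -6-19·τ ≈ -68.752737, π⊥ = -6-19·τ' ≈ -0.247263 ∉ [-0.2, 0.6) ⇒ out
candidate 9: (m,n)=(2,-14) → π∥ = 2-14·τ ≈ -44.238859, π⊥ = 2-14·τ' ≈ 6.238859 ∉ [-0.2, 0.6) ⇒ out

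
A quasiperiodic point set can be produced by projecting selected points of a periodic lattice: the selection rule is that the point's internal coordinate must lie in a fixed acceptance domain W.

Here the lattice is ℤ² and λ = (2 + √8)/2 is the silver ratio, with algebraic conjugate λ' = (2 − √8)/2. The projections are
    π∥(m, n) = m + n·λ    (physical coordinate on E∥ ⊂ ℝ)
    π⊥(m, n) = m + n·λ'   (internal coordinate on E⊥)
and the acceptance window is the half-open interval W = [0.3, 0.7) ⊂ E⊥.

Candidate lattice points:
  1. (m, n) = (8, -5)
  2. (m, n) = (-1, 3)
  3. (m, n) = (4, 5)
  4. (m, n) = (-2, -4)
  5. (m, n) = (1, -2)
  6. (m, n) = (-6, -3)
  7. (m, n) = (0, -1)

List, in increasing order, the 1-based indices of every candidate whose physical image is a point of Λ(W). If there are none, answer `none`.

7

Numerically λ ≈ 2.4142 and λ' = −1/λ ≈ -0.4142.
#1 (8,-5): internal coord 8 + (-5)·λ' = +10.0711; +10.0711 ∉ [0.3, 0.7) → out
#2 (-1,3): internal coord -1 + (3)·λ' = -2.2426; -2.2426 ∉ [0.3, 0.7) → out
#3 (4,5): internal coord 4 + (5)·λ' = +1.9289; +1.9289 ∉ [0.3, 0.7) → out
#4 (-2,-4): internal coord -2 + (-4)·λ' = -0.3431; -0.3431 ∉ [0.3, 0.7) → out
#5 (1,-2): internal coord 1 + (-2)·λ' = +1.8284; +1.8284 ∉ [0.3, 0.7) → out
#6 (-6,-3): internal coord -6 + (-3)·λ' = -4.7574; -4.7574 ∉ [0.3, 0.7) → out
#7 (0,-1): internal coord 0 + (-1)·λ' = +0.4142; +0.4142 ∈ [0.3, 0.7) → IN Λ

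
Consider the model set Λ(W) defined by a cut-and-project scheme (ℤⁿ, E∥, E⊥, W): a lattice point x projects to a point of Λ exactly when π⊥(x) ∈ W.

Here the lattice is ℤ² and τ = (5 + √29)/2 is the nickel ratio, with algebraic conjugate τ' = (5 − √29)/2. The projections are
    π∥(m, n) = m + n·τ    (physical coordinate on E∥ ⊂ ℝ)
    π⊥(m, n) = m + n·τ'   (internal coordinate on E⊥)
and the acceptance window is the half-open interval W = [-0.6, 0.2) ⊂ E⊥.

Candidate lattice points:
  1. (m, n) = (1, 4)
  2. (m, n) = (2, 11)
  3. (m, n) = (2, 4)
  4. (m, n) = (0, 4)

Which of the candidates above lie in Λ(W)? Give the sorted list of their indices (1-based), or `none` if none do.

Compute τ' = (5−√29)/2 = -0.19258, so π⊥(m,n) = m -0.19258·n.
candidate 1: (m,n)=(1,4) → π∥ = 1+4·τ ≈ 21.77033, π⊥ = 1+4·τ' ≈ 0.22967 ∉ [-0.6, 0.2) ⇒ out
candidate 2: (m,n)=(2,11) → π∥ = 2+11·τ ≈ 59.11841, π⊥ = 2+11·τ' ≈ -0.11841 ∈ [-0.6, 0.2) ⇒ IN Λ
candidate 3: (m,n)=(2,4) → π∥ = 2+4·τ ≈ 22.77033, π⊥ = 2+4·τ' ≈ 1.22967 ∉ [-0.6, 0.2) ⇒ out
candidate 4: (m,n)=(0,4) → π∥ = 0+4·τ ≈ 20.77033, π⊥ = 0+4·τ' ≈ -0.77033 ∉ [-0.6, 0.2) ⇒ out

2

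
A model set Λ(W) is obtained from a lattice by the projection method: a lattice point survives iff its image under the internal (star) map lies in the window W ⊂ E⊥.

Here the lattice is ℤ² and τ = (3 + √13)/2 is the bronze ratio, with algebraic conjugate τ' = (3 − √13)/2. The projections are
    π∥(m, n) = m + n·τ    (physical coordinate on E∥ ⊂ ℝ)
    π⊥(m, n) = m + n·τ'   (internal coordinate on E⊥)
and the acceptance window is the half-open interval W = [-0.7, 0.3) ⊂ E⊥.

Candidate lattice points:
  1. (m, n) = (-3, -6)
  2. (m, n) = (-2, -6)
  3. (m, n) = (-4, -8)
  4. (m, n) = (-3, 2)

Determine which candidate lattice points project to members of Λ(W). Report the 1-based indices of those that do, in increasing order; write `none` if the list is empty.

2

Compute τ' = (3−√13)/2 = -0.3028, so π⊥(m,n) = m -0.3028·n.
#1 (-3,-6): internal coord -3 + (-6)·τ' = -1.1833; -1.1833 ∉ [-0.7, 0.3) → out
#2 (-2,-6): internal coord -2 + (-6)·τ' = -0.1833; -0.1833 ∈ [-0.7, 0.3) → IN Λ
#3 (-4,-8): internal coord -4 + (-8)·τ' = -1.5778; -1.5778 ∉ [-0.7, 0.3) → out
#4 (-3,2): internal coord -3 + (2)·τ' = -3.6056; -3.6056 ∉ [-0.7, 0.3) → out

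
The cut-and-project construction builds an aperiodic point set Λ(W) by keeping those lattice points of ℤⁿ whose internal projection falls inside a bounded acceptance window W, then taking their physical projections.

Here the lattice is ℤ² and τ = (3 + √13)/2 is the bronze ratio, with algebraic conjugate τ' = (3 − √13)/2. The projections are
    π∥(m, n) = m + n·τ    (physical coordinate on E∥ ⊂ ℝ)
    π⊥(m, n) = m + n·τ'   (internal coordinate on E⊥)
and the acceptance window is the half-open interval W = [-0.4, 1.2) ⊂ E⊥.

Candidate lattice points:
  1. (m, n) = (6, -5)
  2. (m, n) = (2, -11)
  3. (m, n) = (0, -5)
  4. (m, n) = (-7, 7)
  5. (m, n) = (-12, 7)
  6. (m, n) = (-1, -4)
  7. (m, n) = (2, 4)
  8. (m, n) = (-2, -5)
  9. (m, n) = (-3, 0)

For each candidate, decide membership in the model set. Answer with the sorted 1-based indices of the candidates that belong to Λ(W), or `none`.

6, 7

τ' = (3−√13)/2 ≈ -0.302776.
candidate 1: (m,n)=(6,-5) → π∥ = 6-5·τ ≈ -10.513878, π⊥ = 6-5·τ' ≈ 7.513878 ∉ [-0.4, 1.2) ⇒ out
candidate 2: (m,n)=(2,-11) → π∥ = 2-11·τ ≈ -34.330532, π⊥ = 2-11·τ' ≈ 5.330532 ∉ [-0.4, 1.2) ⇒ out
candidate 3: (m,n)=(0,-5) → π∥ = 0-5·τ ≈ -16.513878, π⊥ = 0-5·τ' ≈ 1.513878 ∉ [-0.4, 1.2) ⇒ out
candidate 4: (m,n)=(-7,7) → π∥ = -7+7·τ ≈ 16.119429, π⊥ = -7+7·τ' ≈ -9.119429 ∉ [-0.4, 1.2) ⇒ out
candidate 5: (m,n)=(-12,7) → π∥ = -12+7·τ ≈ 11.119429, π⊥ = -12+7·τ' ≈ -14.119429 ∉ [-0.4, 1.2) ⇒ out
candidate 6: (m,n)=(-1,-4) → π∥ = -1-4·τ ≈ -14.211103, π⊥ = -1-4·τ' ≈ 0.211103 ∈ [-0.4, 1.2) ⇒ IN Λ
candidate 7: (m,n)=(2,4) → π∥ = 2+4·τ ≈ 15.211103, π⊥ = 2+4·τ' ≈ 0.788897 ∈ [-0.4, 1.2) ⇒ IN Λ
candidate 8: (m,n)=(-2,-5) → π∥ = -2-5·τ ≈ -18.513878, π⊥ = -2-5·τ' ≈ -0.486122 ∉ [-0.4, 1.2) ⇒ out
candidate 9: (m,n)=(-3,0) → π∥ = -3+0·τ ≈ -3.000000, π⊥ = -3+0·τ' ≈ -3.000000 ∉ [-0.4, 1.2) ⇒ out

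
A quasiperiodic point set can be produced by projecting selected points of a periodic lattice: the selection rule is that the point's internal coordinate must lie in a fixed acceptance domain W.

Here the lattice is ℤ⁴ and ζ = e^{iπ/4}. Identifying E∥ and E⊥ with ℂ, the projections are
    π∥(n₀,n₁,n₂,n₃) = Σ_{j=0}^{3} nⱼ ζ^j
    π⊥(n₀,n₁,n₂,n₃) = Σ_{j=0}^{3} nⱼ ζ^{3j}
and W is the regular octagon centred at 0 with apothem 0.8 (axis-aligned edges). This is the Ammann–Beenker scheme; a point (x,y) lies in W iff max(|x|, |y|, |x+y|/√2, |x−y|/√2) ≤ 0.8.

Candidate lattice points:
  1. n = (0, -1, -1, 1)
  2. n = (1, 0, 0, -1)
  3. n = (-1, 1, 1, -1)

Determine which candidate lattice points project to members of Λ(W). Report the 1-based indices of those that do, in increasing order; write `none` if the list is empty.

Internal map: ζ^{3j} for j=0..3 gives (1,0), (−√2/2,√2/2), (0,−1), (√2/2,√2/2).
#1 (0, -1, -1, 1): internal (1.414214, 1.000000); octagon support 1.707107 vs apothem 0.8 → ∉ W
#2 (1, 0, 0, -1): internal (0.292893, -0.707107); octagon support 0.707107 vs apothem 0.8 → ∈ W
#3 (-1, 1, 1, -1): internal (-2.414214, -1.000000); octagon support 2.414214 vs apothem 0.8 → ∉ W

2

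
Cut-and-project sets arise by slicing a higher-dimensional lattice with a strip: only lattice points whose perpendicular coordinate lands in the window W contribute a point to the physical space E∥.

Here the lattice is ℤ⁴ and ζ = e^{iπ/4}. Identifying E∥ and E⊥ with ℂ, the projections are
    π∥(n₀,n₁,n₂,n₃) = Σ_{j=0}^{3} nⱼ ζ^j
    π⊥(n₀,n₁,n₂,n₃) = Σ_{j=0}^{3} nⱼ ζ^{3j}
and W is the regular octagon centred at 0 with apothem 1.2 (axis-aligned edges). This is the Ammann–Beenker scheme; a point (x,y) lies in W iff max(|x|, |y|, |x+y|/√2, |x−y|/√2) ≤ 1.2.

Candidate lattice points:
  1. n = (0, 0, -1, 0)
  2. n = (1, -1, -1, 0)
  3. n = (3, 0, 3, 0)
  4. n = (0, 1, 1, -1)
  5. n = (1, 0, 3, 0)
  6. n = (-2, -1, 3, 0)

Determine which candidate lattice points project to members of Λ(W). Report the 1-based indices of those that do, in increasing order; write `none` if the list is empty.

With ζ = e^{iπ/4} the internal vectors are ζ^0,ζ^3,ζ^6,ζ^9.
candidate 1: n = (0, 0, -1, 0) → π⊥ ≈ (+0.00000, +1.00000); max(|x|,|y|,|x±y|/√2) = 1.00000 ≤ 1.2 ⇒ ∈ W
candidate 2: n = (1, -1, -1, 0) → π⊥ ≈ (+1.70711, +0.29289); max(|x|,|y|,|x±y|/√2) = 1.70711 > 1.2 ⇒ ∉ W
candidate 3: n = (3, 0, 3, 0) → π⊥ ≈ (+3.00000, -3.00000); max(|x|,|y|,|x±y|/√2) = 4.24264 > 1.2 ⇒ ∉ W
candidate 4: n = (0, 1, 1, -1) → π⊥ ≈ (-1.41421, -1.00000); max(|x|,|y|,|x±y|/√2) = 1.70711 > 1.2 ⇒ ∉ W
candidate 5: n = (1, 0, 3, 0) → π⊥ ≈ (+1.00000, -3.00000); max(|x|,|y|,|x±y|/√2) = 3.00000 > 1.2 ⇒ ∉ W
candidate 6: n = (-2, -1, 3, 0) → π⊥ ≈ (-1.29289, -3.70711); max(|x|,|y|,|x±y|/√2) = 3.70711 > 1.2 ⇒ ∉ W

1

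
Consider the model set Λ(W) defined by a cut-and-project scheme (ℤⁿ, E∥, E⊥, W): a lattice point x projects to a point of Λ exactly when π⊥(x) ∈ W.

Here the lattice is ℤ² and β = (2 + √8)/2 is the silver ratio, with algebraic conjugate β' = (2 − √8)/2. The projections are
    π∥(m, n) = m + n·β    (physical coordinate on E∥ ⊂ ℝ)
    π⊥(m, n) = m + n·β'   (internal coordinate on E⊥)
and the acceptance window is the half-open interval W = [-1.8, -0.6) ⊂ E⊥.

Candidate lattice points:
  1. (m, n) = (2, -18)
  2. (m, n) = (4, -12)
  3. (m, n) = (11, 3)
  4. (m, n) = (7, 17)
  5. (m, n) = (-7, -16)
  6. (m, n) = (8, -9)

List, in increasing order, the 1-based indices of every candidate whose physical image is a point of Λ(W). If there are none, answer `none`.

Compute β' = (2−√8)/2 = -0.414214, so π⊥(m,n) = m -0.414214·n.
candidate 1: (m,n)=(2,-18) → π∥ = 2-18·β ≈ -41.455844, π⊥ = 2-18·β' ≈ 9.455844 ∉ [-1.8, -0.6) ⇒ out
candidate 2: (m,n)=(4,-12) → π∥ = 4-12·β ≈ -24.970563, π⊥ = 4-12·β' ≈ 8.970563 ∉ [-1.8, -0.6) ⇒ out
candidate 3: (m,n)=(11,3) → π∥ = 11+3·β ≈ 18.242641, π⊥ = 11+3·β' ≈ 9.757359 ∉ [-1.8, -0.6) ⇒ out
candidate 4: (m,n)=(7,17) → π∥ = 7+17·β ≈ 48.041631, π⊥ = 7+17·β' ≈ -0.041631 ∉ [-1.8, -0.6) ⇒ out
candidate 5: (m,n)=(-7,-16) → π∥ = -7-16·β ≈ -45.627417, π⊥ = -7-16·β' ≈ -0.372583 ∉ [-1.8, -0.6) ⇒ out
candidate 6: (m,n)=(8,-9) → π∥ = 8-9·β ≈ -13.727922, π⊥ = 8-9·β' ≈ 11.727922 ∉ [-1.8, -0.6) ⇒ out

none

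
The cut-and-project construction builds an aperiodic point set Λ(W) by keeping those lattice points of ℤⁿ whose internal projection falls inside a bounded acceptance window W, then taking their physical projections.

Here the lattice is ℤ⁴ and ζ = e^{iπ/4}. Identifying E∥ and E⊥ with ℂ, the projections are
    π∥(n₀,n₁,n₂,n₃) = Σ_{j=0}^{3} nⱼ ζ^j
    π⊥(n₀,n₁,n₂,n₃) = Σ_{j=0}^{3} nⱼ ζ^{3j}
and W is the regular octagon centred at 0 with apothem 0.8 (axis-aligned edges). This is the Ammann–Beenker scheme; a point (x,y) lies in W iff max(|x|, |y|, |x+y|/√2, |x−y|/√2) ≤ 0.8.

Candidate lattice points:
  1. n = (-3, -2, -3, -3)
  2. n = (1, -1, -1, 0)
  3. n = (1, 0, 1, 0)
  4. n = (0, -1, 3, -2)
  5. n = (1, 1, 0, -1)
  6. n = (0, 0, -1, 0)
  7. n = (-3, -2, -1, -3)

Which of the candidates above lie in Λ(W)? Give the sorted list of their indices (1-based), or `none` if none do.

π⊥(n) = n₀ + n₁ζ³ + n₂ζ⁶ + n₃ζ⁹ where ζ = e^{iπ/4}.
candidate 1: n = (-3, -2, -3, -3) → π⊥ ≈ (-3.707107, -0.535534); max(|x|,|y|,|x±y|/√2) = 3.707107 > 0.8 ⇒ ∉ W
candidate 2: n = (1, -1, -1, 0) → π⊥ ≈ (+1.707107, +0.292893); max(|x|,|y|,|x±y|/√2) = 1.707107 > 0.8 ⇒ ∉ W
candidate 3: n = (1, 0, 1, 0) → π⊥ ≈ (+1.000000, -1.000000); max(|x|,|y|,|x±y|/√2) = 1.414214 > 0.8 ⇒ ∉ W
candidate 4: n = (0, -1, 3, -2) → π⊥ ≈ (-0.707107, -5.121320); max(|x|,|y|,|x±y|/√2) = 5.121320 > 0.8 ⇒ ∉ W
candidate 5: n = (1, 1, 0, -1) → π⊥ ≈ (-0.414214, +0.000000); max(|x|,|y|,|x±y|/√2) = 0.414214 ≤ 0.8 ⇒ ∈ W
candidate 6: n = (0, 0, -1, 0) → π⊥ ≈ (+0.000000, +1.000000); max(|x|,|y|,|x±y|/√2) = 1.000000 > 0.8 ⇒ ∉ W
candidate 7: n = (-3, -2, -1, -3) → π⊥ ≈ (-3.707107, -2.535534); max(|x|,|y|,|x±y|/√2) = 4.414214 > 0.8 ⇒ ∉ W

5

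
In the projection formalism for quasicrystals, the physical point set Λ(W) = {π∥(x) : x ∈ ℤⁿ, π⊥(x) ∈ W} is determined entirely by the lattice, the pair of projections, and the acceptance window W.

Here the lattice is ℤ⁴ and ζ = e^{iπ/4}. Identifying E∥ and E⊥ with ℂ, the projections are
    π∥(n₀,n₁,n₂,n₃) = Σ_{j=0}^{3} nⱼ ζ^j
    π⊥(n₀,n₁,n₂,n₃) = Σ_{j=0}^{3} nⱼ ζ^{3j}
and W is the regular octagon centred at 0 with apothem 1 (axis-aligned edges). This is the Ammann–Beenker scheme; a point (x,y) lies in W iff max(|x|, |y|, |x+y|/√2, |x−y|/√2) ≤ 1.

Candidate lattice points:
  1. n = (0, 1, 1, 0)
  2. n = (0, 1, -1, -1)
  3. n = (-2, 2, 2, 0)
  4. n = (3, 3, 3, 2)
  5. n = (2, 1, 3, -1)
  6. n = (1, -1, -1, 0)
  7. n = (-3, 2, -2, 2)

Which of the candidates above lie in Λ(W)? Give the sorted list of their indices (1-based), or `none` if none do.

1

π⊥(n) = n₀ + n₁ζ³ + n₂ζ⁶ + n₃ζ⁹ where ζ = e^{iπ/4}.
candidate 1: n = (0, 1, 1, 0) → π⊥ ≈ (-0.7071, -0.2929); max(|x|,|y|,|x±y|/√2) = 0.7071 ≤ 1 ⇒ ∈ W
candidate 2: n = (0, 1, -1, -1) → π⊥ ≈ (-1.4142, +1.0000); max(|x|,|y|,|x±y|/√2) = 1.7071 > 1 ⇒ ∉ W
candidate 3: n = (-2, 2, 2, 0) → π⊥ ≈ (-3.4142, -0.5858); max(|x|,|y|,|x±y|/√2) = 3.4142 > 1 ⇒ ∉ W
candidate 4: n = (3, 3, 3, 2) → π⊥ ≈ (+2.2929, +0.5355); max(|x|,|y|,|x±y|/√2) = 2.2929 > 1 ⇒ ∉ W
candidate 5: n = (2, 1, 3, -1) → π⊥ ≈ (+0.5858, -3.0000); max(|x|,|y|,|x±y|/√2) = 3.0000 > 1 ⇒ ∉ W
candidate 6: n = (1, -1, -1, 0) → π⊥ ≈ (+1.7071, +0.2929); max(|x|,|y|,|x±y|/√2) = 1.7071 > 1 ⇒ ∉ W
candidate 7: n = (-3, 2, -2, 2) → π⊥ ≈ (-3.0000, +4.8284); max(|x|,|y|,|x±y|/√2) = 5.5355 > 1 ⇒ ∉ W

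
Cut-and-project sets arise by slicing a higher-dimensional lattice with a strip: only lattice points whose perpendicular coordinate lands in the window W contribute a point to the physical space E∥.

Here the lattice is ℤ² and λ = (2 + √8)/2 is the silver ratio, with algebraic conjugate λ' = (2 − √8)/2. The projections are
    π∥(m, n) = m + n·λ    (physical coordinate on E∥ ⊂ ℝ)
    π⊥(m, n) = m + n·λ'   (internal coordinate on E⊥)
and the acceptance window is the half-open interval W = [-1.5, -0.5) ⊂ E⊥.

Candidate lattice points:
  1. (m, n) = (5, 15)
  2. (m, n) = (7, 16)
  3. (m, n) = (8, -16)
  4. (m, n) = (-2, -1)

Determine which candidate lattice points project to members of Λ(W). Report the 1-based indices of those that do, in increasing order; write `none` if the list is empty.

1

λ' = (2−√8)/2 ≈ -0.41421.
candidate 1: (m,n)=(5,15) → π∥ = 5+15·λ ≈ 41.21320, π⊥ = 5+15·λ' ≈ -1.21320 ∈ [-1.5, -0.5) ⇒ IN Λ
candidate 2: (m,n)=(7,16) → π∥ = 7+16·λ ≈ 45.62742, π⊥ = 7+16·λ' ≈ 0.37258 ∉ [-1.5, -0.5) ⇒ out
candidate 3: (m,n)=(8,-16) → π∥ = 8-16·λ ≈ -30.62742, π⊥ = 8-16·λ' ≈ 14.62742 ∉ [-1.5, -0.5) ⇒ out
candidate 4: (m,n)=(-2,-1) → π∥ = -2-1·λ ≈ -4.41421, π⊥ = -2-1·λ' ≈ -1.58579 ∉ [-1.5, -0.5) ⇒ out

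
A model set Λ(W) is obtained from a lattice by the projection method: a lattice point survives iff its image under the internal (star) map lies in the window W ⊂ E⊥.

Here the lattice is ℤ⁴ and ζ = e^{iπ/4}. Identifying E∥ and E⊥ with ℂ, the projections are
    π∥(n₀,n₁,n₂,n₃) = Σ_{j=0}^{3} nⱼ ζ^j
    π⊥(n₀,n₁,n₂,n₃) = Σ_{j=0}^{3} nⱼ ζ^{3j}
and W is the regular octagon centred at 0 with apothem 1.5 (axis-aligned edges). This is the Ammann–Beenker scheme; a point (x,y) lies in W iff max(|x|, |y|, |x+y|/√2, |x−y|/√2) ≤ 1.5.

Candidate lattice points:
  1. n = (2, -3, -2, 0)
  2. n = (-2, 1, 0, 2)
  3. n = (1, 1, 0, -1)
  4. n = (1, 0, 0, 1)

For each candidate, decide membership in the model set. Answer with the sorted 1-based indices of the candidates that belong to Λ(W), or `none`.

3

Internal map: ζ^{3j} for j=0..3 gives (1,0), (−√2/2,√2/2), (0,−1), (√2/2,√2/2).
candidate 1: n = (2, -3, -2, 0) → π⊥ ≈ (+4.1213, -0.1213); max(|x|,|y|,|x±y|/√2) = 4.1213 > 1.5 ⇒ ∉ W
candidate 2: n = (-2, 1, 0, 2) → π⊥ ≈ (-1.2929, +2.1213); max(|x|,|y|,|x±y|/√2) = 2.4142 > 1.5 ⇒ ∉ W
candidate 3: n = (1, 1, 0, -1) → π⊥ ≈ (-0.4142, +0.0000); max(|x|,|y|,|x±y|/√2) = 0.4142 ≤ 1.5 ⇒ ∈ W
candidate 4: n = (1, 0, 0, 1) → π⊥ ≈ (+1.7071, +0.7071); max(|x|,|y|,|x±y|/√2) = 1.7071 > 1.5 ⇒ ∉ W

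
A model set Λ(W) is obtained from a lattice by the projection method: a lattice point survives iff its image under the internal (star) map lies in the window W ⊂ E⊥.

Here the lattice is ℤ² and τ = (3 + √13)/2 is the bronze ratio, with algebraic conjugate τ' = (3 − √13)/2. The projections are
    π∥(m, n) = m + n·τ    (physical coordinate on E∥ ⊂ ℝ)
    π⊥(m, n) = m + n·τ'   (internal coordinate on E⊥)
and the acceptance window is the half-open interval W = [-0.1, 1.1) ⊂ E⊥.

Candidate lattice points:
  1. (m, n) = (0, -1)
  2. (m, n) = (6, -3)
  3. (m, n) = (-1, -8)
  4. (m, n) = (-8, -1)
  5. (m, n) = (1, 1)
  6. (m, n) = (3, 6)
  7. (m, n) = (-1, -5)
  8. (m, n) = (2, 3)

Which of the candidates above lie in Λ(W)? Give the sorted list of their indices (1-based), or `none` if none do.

τ' = (3−√13)/2 ≈ -0.302776.
#1 (0,-1): internal coord 0 + (-1)·τ' = +0.302776; +0.302776 ∈ [-0.1, 1.1) → IN Λ
#2 (6,-3): internal coord 6 + (-3)·τ' = +6.908327; +6.908327 ∉ [-0.1, 1.1) → out
#3 (-1,-8): internal coord -1 + (-8)·τ' = +1.422205; +1.422205 ∉ [-0.1, 1.1) → out
#4 (-8,-1): internal coord -8 + (-1)·τ' = -7.697224; -7.697224 ∉ [-0.1, 1.1) → out
#5 (1,1): internal coord 1 + (1)·τ' = +0.697224; +0.697224 ∈ [-0.1, 1.1) → IN Λ
#6 (3,6): internal coord 3 + (6)·τ' = +1.183346; +1.183346 ∉ [-0.1, 1.1) → out
#7 (-1,-5): internal coord -1 + (-5)·τ' = +0.513878; +0.513878 ∈ [-0.1, 1.1) → IN Λ
#8 (2,3): internal coord 2 + (3)·τ' = +1.091673; +1.091673 ∈ [-0.1, 1.1) → IN Λ

1, 5, 7, 8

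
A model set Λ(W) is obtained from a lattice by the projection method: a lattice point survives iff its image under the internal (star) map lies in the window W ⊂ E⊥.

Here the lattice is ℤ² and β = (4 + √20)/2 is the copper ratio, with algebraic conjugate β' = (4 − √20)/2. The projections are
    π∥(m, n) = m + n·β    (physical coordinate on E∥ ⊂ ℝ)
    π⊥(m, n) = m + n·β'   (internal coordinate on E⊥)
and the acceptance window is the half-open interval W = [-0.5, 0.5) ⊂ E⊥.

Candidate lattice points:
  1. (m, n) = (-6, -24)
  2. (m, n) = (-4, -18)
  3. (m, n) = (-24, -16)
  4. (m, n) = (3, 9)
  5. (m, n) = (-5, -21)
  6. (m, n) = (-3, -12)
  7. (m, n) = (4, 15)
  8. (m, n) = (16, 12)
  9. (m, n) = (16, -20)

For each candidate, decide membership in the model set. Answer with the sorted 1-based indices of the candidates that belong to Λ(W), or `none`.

1, 2, 5, 6, 7

Numerically β ≈ 4.236068 and β' = −1/β ≈ -0.236068.
#1 (-6,-24): internal coord -6 + (-24)·β' = -0.334369; -0.334369 ∈ [-0.5, 0.5) → IN Λ
#2 (-4,-18): internal coord -4 + (-18)·β' = +0.249224; +0.249224 ∈ [-0.5, 0.5) → IN Λ
#3 (-24,-16): internal coord -24 + (-16)·β' = -20.222912; -20.222912 ∉ [-0.5, 0.5) → out
#4 (3,9): internal coord 3 + (9)·β' = +0.875388; +0.875388 ∉ [-0.5, 0.5) → out
#5 (-5,-21): internal coord -5 + (-21)·β' = -0.042572; -0.042572 ∈ [-0.5, 0.5) → IN Λ
#6 (-3,-12): internal coord -3 + (-12)·β' = -0.167184; -0.167184 ∈ [-0.5, 0.5) → IN Λ
#7 (4,15): internal coord 4 + (15)·β' = +0.458980; +0.458980 ∈ [-0.5, 0.5) → IN Λ
#8 (16,12): internal coord 16 + (12)·β' = +13.167184; +13.167184 ∉ [-0.5, 0.5) → out
#9 (16,-20): internal coord 16 + (-20)·β' = +20.721360; +20.721360 ∉ [-0.5, 0.5) → out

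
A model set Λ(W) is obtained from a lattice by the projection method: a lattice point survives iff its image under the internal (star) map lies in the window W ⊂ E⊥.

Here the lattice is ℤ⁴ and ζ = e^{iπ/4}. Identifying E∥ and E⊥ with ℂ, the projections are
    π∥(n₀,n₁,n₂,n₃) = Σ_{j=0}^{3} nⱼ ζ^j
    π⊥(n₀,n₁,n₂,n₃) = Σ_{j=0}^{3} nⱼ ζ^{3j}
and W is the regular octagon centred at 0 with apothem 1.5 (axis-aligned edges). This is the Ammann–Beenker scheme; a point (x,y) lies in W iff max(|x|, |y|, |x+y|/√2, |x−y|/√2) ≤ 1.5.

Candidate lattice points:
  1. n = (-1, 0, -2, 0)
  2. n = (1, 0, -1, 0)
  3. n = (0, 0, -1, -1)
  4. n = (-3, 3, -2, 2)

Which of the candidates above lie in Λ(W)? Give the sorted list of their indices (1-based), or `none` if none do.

Internal map: ζ^{3j} for j=0..3 gives (1,0), (−√2/2,√2/2), (0,−1), (√2/2,√2/2).
candidate 1: n = (-1, 0, -2, 0) → π⊥ ≈ (-1.000000, +2.000000); max(|x|,|y|,|x±y|/√2) = 2.121320 > 1.5 ⇒ ∉ W
candidate 2: n = (1, 0, -1, 0) → π⊥ ≈ (+1.000000, +1.000000); max(|x|,|y|,|x±y|/√2) = 1.414214 ≤ 1.5 ⇒ ∈ W
candidate 3: n = (0, 0, -1, -1) → π⊥ ≈ (-0.707107, +0.292893); max(|x|,|y|,|x±y|/√2) = 0.707107 ≤ 1.5 ⇒ ∈ W
candidate 4: n = (-3, 3, -2, 2) → π⊥ ≈ (-3.707107, +5.535534); max(|x|,|y|,|x±y|/√2) = 6.535534 > 1.5 ⇒ ∉ W

2, 3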